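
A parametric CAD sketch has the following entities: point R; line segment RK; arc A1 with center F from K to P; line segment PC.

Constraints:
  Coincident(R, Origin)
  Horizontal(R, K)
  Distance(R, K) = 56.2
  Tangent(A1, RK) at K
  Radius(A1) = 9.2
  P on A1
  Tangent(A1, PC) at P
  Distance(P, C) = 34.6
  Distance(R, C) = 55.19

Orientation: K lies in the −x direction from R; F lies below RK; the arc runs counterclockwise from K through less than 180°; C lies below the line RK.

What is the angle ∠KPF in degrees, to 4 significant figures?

22.27°

R is at the origin; R and K share the same y with |RK| = 56.2 and K on the −x side, so K = (-56.20, 0.000). The tangent condition forces FK to be normal to RK, so F = K + (0, -9.2) = (-56.20, -9.200). Since FP ⟂ PC (tangency), |FC| = √(9.2² + 34.6²) = 35.80 regardless of where P sits on A1. So C lies on both circle(R, 55.19) and circle(F, 35.80); the below-RK intersection is C = (-38.00, -40.03). P is the foot of the tangent from C: P = (-62.65, -15.76).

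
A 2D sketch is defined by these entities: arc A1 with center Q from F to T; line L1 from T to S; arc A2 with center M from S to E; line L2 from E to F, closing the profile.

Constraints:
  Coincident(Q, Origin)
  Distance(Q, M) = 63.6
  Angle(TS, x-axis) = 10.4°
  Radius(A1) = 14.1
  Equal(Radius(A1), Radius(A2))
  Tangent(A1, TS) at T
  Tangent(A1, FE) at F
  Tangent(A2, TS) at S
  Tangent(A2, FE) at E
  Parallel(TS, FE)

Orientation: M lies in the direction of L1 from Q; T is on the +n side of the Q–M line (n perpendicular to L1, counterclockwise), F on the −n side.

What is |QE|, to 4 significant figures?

65.14

The slot axis is L1's direction at 10.4°, so u = (cos 10.4°, sin 10.4°) = (0.9836, 0.1805) and n = (−sin 10.4°, cos 10.4°) = (-0.1805, 0.9836). Q is at the origin and M lies 63.6 along u from Q, so M = 63.6·u = (62.56, 11.48). Tangency of A1 to both parallel lines with radius 14.1 puts T and F at Q ± 14.1·n: T = (-2.545, 13.87), F = (2.545, -13.87). Equal radii place S and E the same way about M: S = M + 14.1·n = (60.01, 25.35), E = M − 14.1·n = (65.10, -2.387). Then |QE| = |E − Q| = 65.14.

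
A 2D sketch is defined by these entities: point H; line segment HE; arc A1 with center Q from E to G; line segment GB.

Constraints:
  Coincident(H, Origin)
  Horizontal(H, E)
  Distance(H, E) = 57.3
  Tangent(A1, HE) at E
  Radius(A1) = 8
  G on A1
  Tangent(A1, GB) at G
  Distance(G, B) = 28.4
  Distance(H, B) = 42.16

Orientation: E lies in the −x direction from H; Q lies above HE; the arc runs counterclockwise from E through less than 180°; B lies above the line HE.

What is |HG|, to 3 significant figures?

51.1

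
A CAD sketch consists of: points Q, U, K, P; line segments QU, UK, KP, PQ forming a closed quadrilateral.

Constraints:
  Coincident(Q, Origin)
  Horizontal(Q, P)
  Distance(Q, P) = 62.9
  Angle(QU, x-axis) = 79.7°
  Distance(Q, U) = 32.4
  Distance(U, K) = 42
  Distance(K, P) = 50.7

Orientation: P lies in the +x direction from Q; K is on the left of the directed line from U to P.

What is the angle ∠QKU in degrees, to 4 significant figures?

24.93°

Checks: |UK| = 42.00 ✓; |KP| = 50.70 ✓.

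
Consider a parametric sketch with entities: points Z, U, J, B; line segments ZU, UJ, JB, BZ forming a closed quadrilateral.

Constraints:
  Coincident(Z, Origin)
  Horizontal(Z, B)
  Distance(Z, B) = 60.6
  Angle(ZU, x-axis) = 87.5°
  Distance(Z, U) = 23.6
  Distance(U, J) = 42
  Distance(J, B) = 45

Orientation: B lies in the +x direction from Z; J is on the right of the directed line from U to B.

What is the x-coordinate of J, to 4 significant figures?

18.10

Checks: |UJ| = 42.00 ✓; |JB| = 45.00 ✓.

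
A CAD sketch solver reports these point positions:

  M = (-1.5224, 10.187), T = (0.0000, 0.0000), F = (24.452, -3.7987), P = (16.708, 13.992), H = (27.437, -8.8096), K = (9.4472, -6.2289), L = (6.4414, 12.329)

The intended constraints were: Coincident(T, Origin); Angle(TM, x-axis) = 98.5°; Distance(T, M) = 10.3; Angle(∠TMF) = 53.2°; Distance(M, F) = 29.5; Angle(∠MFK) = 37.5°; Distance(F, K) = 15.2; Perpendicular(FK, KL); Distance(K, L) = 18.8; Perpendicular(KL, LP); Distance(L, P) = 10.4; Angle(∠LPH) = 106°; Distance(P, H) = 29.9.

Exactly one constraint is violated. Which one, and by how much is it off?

Distance(P, H) = 29.9 — off by 4.70.

T = (0.00, 0.00) ✓; TM at 98.50° ✓; |TM| = 10.30 ✓; ∠TMF = 53.20° ✓; |MF| = 29.50 ✓; ∠MFK = 37.50° ✓; |FK| = 15.20 ✓; ∠(FK, KL) = 90.00° ✓; |KL| = 18.80 ✓; ∠(KL, LP) = 90.00° ✓; |LP| = 10.40 ✓; ∠LPH = 106.0° ✓; |PH| = 25.20 ✗.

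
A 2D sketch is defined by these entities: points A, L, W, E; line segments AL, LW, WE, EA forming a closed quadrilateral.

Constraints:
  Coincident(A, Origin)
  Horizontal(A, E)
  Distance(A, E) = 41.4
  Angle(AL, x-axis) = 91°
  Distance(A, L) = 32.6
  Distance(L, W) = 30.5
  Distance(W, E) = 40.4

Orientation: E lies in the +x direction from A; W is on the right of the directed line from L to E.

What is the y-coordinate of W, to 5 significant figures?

2.1384

A is at the origin; A and E share the same y with |AE| = 41.4 and E in +x, so E = (41.4, 0). AL runs at 91.0° with |AL| = 32.6, so L = (-0.56895, 32.595). W is determined by |LW| = 30.5 and |WE| = 40.4 together: it lies at the intersection of circle(L, 30.5) and circle(E, 40.4). With |LE| = 53.140, the foot of the radical line on LE is 19.965 from L and the perpendicular offset is √(30.5² − 19.965²) = 23.057. Taking the right-of-LE solution: W = (1.0566, 2.1384).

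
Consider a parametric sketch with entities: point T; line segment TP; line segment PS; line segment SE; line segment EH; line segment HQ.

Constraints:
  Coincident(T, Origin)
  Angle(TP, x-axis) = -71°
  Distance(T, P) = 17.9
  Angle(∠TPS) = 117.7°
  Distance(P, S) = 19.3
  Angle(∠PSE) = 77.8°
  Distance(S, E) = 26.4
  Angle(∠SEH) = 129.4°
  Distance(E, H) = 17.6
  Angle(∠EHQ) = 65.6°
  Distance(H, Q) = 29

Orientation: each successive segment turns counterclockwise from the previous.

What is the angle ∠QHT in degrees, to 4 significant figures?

16.74°

T is at the origin; TP runs at -71.0° with length 17.9, so P = (5.828, -16.92). ∠TPS = 117.7° gives PS at -8.700° from the x-axis; with |PS| = 19.3, S = (24.91, -19.84). ∠PSE = 77.8° gives SE at 93.50° from the x-axis; with |SE| = 26.4, E = (23.29, 6.507). ∠SEH = 129.4° gives EH at 144.1° from the x-axis; with |EH| = 17.6, H = (9.037, 16.83). ∠EHQ = 65.6° gives HQ at -101.5° from the x-axis; with |HQ| = 29.0, Q = (3.256, -11.59). Then cos ∠QHT = HQ·HT / (|HQ||HT|), giving 16.74°.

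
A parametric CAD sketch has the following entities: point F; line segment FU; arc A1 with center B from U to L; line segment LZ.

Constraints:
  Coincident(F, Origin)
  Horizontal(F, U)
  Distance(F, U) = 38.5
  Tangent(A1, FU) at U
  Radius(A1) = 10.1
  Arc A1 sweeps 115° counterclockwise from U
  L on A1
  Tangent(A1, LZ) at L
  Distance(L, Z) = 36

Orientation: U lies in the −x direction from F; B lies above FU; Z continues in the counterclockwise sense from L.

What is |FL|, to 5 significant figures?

32.675

F is at the origin; FU is horizontal with |FU| = 38.5 and U on the −x side, so U = (-38.500, 0.0000). Tangency of A1 to FU means the radius BU is perpendicular to FU, so B = U + (0, 10.1) = (-38.500, 10.100). On A1, U sits at bearing -90° from B; a 115° counterclockwise sweep puts L at bearing 25°, so L = B + 10.1·(cos 25°, sin 25°) = (-29.346, 14.368). Then |FL| = |L − F| = 32.675.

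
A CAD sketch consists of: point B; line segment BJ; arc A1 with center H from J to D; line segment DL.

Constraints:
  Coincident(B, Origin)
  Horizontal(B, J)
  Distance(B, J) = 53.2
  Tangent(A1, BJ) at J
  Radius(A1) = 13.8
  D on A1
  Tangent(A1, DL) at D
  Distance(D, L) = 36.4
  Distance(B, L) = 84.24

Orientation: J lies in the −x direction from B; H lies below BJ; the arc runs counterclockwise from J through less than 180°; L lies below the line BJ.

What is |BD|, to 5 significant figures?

68.333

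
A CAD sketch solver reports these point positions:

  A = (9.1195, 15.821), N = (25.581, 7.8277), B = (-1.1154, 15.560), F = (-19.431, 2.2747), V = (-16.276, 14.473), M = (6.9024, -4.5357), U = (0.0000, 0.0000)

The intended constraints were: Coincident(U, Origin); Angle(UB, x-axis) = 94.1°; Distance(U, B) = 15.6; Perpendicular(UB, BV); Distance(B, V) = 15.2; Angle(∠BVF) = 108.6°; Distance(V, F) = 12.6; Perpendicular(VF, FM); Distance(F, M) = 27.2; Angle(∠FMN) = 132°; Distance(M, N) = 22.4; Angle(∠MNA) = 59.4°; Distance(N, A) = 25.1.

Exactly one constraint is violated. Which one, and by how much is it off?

Distance(N, A) = 25.1 — off by 6.80.

U = (0.00, 0.00) ✓; UB at 94.10° ✓; |UB| = 15.60 ✓; ∠(UB, BV) = 90.00° ✓; |BV| = 15.20 ✓; ∠BVF = 108.6° ✓; |VF| = 12.60 ✓; ∠(VF, FM) = 90.00° ✓; |FM| = 27.20 ✓; ∠FMN = 132.0° ✓; |MN| = 22.40 ✓; ∠MNA = 59.40° ✓; |NA| = 18.30 ✗.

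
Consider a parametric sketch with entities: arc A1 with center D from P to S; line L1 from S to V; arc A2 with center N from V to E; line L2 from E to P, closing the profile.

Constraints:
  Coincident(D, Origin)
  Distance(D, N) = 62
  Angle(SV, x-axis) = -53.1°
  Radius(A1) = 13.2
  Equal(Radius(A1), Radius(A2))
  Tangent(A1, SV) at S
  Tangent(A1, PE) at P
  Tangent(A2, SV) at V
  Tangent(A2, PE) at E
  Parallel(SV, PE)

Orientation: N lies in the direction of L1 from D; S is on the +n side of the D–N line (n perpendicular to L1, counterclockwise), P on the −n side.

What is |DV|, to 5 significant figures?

63.390

The slot axis is L1's direction at -53.1°, so u = (cos -53.1°, sin -53.1°) = (0.60042, -0.79968) and n = (−sin -53.1°, cos -53.1°) = (0.79968, 0.60042). D is at the origin and N lies 62.0 along u from D, so N = 62.0·u = (37.226, -49.580). Tangency of A1 to both parallel lines with radius 13.2 puts S and P at D ± 13.2·n: S = (10.556, 7.9255), P = (-10.556, -7.9255). Equal radii place V and E the same way about N: V = N + 13.2·n = (47.782, -41.655), E = N − 13.2·n = (26.670, -57.506). Then |DV| = |V − D| = 63.390.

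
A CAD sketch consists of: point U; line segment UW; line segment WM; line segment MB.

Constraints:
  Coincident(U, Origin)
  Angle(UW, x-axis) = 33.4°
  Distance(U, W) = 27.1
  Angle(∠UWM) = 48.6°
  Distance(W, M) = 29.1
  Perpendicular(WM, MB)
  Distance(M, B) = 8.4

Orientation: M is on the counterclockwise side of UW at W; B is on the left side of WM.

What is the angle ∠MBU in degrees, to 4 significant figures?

136.9°

∠UWM = 48.6°, so WM runs at 33.4° + (180° − 48.6°) = 164.8° from the x-axis; with |WM| = 29.1, M = W + 29.1·(cos 164.8°, sin 164.8°) = (-5.458, 22.55). WM is perpendicular to MB; with |MB| = 8.4 on the left of WM, B = M + 8.4·(-0.2622, -0.9650) = (-7.660, 14.44). Then cos ∠MBU = BM·BU / (|BM||BU|), giving 136.9°.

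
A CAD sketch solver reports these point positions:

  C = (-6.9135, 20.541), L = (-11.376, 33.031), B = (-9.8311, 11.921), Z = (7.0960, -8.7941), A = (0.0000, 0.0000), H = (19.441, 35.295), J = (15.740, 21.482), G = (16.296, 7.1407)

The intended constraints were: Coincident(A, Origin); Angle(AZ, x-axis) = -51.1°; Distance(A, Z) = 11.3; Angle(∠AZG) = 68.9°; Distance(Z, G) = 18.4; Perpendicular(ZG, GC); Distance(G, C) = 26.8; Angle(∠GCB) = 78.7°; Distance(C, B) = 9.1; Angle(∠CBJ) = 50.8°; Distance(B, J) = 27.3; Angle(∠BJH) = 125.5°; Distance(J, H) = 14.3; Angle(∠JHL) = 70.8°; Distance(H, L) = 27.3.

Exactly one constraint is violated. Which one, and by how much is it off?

Distance(H, L) = 27.3 — off by 3.60.

A = (0.00, 0.00) ✓; AZ at -51.10° ✓; |AZ| = 11.30 ✓; ∠AZG = 68.90° ✓; |ZG| = 18.40 ✓; ∠(ZG, GC) = 90.00° ✓; |GC| = 26.80 ✓; ∠GCB = 78.70° ✓; |CB| = 9.100 ✓; ∠CBJ = 50.80° ✓; |BJ| = 27.30 ✓; ∠BJH = 125.5° ✓; |JH| = 14.30 ✓; ∠JHL = 70.80° ✓; |HL| = 30.90 ✗.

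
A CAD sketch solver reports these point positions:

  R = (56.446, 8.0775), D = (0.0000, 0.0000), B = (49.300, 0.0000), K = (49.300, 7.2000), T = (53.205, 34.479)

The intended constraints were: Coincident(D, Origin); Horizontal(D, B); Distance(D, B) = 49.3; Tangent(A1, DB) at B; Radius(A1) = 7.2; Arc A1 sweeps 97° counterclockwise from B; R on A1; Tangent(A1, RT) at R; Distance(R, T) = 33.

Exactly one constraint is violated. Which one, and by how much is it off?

Distance(R, T) = 33 — off by 6.40.

D = (0.00, 0.00) ✓; D.y = 0.00, B.y = 0.00 ✓; |DB| = 49.30 ✓; ∠(KB, BD) = 90.00° ✓; |KB| = 7.200 ✓; bearing(K→R) − bearing(K→B) = 97.00° ✓; |KR| = 7.200 ✓; ∠(KR, RT) = 90.00° ✓; |RT| = 26.60 ✗.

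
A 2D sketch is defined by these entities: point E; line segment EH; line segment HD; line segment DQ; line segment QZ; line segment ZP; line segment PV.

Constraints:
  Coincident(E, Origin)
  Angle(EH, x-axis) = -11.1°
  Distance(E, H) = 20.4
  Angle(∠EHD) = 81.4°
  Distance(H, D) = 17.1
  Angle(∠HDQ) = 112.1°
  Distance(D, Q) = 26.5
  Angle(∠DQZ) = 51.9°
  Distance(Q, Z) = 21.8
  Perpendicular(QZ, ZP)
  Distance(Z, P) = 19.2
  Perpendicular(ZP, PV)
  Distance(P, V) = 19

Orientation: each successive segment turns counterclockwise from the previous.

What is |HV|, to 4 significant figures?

30.14

E is at the origin; EH runs at -11.1° with length 20.4, so H = (20.02, -3.927). ∠EHD = 81.4° gives HD at 87.50° from the x-axis; with |HD| = 17.1, D = (20.76, 13.16). ∠HDQ = 112.1° gives DQ at 155.4° from the x-axis; with |DQ| = 26.5, Q = (-3.330, 24.19). ∠DQZ = 51.9° gives QZ at -76.50° from the x-axis; with |QZ| = 21.8, Z = (1.759, 2.990). QZ is perpendicular to ZP, so ZP runs at 13.50°; with |ZP| = 19.2, P = (20.43, 7.472). ZP ⟂ PV, so PV runs at 103.5°; with |PV| = 19.0, V = (15.99, 25.95). Then |HV| = |V − H| = 30.14.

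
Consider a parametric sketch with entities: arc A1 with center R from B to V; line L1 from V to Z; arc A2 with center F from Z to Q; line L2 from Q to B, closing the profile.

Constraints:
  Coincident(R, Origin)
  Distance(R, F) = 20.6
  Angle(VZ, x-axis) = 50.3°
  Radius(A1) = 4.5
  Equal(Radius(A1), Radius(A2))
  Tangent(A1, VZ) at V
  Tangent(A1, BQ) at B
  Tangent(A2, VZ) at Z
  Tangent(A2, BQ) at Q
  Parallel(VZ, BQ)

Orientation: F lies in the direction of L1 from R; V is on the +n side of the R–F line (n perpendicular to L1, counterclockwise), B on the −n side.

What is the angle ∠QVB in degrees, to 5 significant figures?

66.400°

The slot axis is L1's direction at 50.3°, so u = (cos 50.3°, sin 50.3°) = (0.63877, 0.76940) and n = (−sin 50.3°, cos 50.3°) = (-0.76940, 0.63877). R is at the origin and F lies 20.6 along u from R, so F = 20.6·u = (13.159, 15.850). Tangency of A1 to both parallel lines with radius 4.5 puts V and B at R ± 4.5·n: V = (-3.4623, 2.8745), B = (3.4623, -2.8745). Equal radii place Z and Q the same way about F: Z = F + 4.5·n = (9.6963, 18.724), Q = F − 4.5·n = (16.621, 12.975). Then cos ∠QVB = VQ·VB / (|VQ||VB|), giving 66.400°.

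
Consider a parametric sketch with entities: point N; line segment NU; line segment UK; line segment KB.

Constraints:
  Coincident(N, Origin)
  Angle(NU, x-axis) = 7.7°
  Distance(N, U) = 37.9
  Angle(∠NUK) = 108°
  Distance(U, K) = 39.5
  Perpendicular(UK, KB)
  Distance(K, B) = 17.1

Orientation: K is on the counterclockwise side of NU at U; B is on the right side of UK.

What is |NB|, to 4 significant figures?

73.80

N is at the origin; NU runs at 7.7° with length 37.9, so U = 37.9·(cos 7.7°, sin 7.7°) = (37.56, 5.078). ∠NUK = 108.0°, so UK runs at 7.7° + (180° − 108.0°) = 79.70° from the x-axis; with |UK| = 39.5, K = U + 39.5·(cos 79.70°, sin 79.70°) = (44.62, 43.94). The perpendicularity gives KB at right angles to UK; with |KB| = 17.1 on the right of UK, B = K + 17.1·(0.9839, -0.1788) = (61.45, 40.88). Then |NB| = |B − N| = 73.80.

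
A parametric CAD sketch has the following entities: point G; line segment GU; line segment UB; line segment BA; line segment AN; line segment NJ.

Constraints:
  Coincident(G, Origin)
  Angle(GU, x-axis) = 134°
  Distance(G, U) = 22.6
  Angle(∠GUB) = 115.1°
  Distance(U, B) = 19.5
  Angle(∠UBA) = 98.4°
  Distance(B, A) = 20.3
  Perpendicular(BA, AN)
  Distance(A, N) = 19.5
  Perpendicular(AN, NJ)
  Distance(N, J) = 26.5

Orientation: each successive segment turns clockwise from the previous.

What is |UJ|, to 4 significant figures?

3.358

G is at the origin; GU runs at 134.0° with length 22.6, so U = (-15.70, 16.26). ∠GUB = 115.1° gives UB at 69.10° from the x-axis; with |UB| = 19.5, B = (-8.743, 34.47). ∠UBA = 98.4° gives BA at -12.50° from the x-axis; with |BA| = 20.3, A = (11.08, 30.08). BA ⟂ AN, so AN runs at -102.5°; with |AN| = 19.5, N = (6.855, 11.04). AN is perpendicular to NJ, so NJ runs at 167.5°; with |NJ| = 26.5, J = (-19.02, 16.78). Then |UJ| = |J − U| = 3.358.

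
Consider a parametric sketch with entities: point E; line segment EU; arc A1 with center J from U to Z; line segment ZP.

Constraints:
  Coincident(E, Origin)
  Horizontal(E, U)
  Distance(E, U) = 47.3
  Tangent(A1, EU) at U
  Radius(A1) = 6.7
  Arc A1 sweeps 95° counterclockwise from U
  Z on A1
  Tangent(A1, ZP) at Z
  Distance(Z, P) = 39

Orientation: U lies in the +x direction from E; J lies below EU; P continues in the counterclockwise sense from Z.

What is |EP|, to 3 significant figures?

63.8

E is at the origin; E and U share the same y with |EU| = 47.3 and U on the +x side, so U = (47.3, 0.00). A1 meets EU tangentially, so JU is at right angles to EU, so J = U + (0, -6.7) = (47.3, -6.70). On A1, U sits at bearing 90° from J; a 95° counterclockwise sweep puts Z at bearing 185°, so Z = J + 6.7·(cos 185°, sin 185°) = (40.6, -7.28). A1 meets ZP tangentially, so JZ is at right angles to ZP, so ZP runs along (−sin 185°, cos 185°); with |ZP| = 39.0, P = (44.0, -46.1). Then |EP| = |P − E| = 63.8.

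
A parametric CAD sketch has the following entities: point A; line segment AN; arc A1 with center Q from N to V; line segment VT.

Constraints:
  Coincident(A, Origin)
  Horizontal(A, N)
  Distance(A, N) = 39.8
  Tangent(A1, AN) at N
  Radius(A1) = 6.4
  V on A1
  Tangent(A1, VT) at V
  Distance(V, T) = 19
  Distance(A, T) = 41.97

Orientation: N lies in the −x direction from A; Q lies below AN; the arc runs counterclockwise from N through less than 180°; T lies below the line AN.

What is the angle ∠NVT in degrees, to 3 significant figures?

116°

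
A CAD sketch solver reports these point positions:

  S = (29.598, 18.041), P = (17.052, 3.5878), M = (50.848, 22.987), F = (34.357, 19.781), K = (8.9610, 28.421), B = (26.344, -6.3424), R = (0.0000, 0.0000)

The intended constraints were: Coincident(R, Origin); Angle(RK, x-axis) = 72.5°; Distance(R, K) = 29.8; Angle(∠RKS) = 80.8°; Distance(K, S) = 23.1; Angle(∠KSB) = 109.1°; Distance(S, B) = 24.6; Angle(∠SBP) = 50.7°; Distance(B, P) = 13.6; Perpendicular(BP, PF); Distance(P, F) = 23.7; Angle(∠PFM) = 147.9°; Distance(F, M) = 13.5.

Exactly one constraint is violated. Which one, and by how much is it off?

Distance(F, M) = 13.5 — off by 3.30.

R = (0.00, 0.00) ✓; RK at 72.50° ✓; |RK| = 29.80 ✓; ∠RKS = 80.80° ✓; |KS| = 23.10 ✓; ∠KSB = 109.1° ✓; |SB| = 24.60 ✓; ∠SBP = 50.70° ✓; |BP| = 13.60 ✓; ∠(BP, PF) = 90.00° ✓; |PF| = 23.70 ✓; ∠PFM = 147.9° ✓; |FM| = 16.80 ✗.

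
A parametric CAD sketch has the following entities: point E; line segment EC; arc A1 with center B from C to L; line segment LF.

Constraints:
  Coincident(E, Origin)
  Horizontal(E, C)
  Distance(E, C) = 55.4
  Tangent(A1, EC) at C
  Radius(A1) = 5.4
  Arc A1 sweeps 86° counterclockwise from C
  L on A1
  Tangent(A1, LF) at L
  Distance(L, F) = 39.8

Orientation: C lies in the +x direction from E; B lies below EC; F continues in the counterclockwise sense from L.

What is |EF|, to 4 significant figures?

65.05

E is at the origin; EC is horizontal with |EC| = 55.4 and C on the +x side, so C = (55.40, 0.000). A1 meets EC tangentially, so BC is at right angles to EC, so B = C + (0, -5.4) = (55.40, -5.400). On A1, C sits at bearing 90° from B; an 86° counterclockwise sweep puts L at bearing 176°, so L = B + 5.4·(cos 176°, sin 176°) = (50.01, -5.023). The tangent condition forces BL to be normal to LF, so LF runs along (−sin 176°, cos 176°); with |LF| = 39.8, F = (47.24, -44.73). Then |EF| = |F − E| = 65.05.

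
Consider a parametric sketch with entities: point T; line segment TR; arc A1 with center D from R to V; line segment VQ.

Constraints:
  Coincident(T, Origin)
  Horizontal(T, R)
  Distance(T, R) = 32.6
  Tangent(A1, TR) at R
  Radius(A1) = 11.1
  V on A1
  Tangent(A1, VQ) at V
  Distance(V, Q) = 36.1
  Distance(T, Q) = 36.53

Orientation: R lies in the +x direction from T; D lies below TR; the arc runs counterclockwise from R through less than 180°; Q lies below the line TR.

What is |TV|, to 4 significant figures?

23.71

Checks: |DV| = 11.10 ✓; ∠(DV, VQ) = 90.00° ✓; |VQ| = 36.10 ✓; |TQ| = 36.53 ✓.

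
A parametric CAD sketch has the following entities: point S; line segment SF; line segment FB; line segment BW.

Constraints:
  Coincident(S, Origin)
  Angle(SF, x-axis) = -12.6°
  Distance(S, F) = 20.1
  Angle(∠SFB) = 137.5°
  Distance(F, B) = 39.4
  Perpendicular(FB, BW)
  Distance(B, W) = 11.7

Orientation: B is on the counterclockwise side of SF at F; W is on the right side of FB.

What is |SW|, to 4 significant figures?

59.82

∠SFB = 137.5°, so FB runs at -12.6° + (180° − 137.5°) = 29.90° from the x-axis; with |FB| = 39.4, B = F + 39.4·(cos 29.90°, sin 29.90°) = (53.77, 15.26). FB ⟂ BW; with |BW| = 11.7 on the right of FB, W = B + 11.7·(0.4985, -0.8669) = (59.60, 5.113). Then |SW| = |W − S| = 59.82.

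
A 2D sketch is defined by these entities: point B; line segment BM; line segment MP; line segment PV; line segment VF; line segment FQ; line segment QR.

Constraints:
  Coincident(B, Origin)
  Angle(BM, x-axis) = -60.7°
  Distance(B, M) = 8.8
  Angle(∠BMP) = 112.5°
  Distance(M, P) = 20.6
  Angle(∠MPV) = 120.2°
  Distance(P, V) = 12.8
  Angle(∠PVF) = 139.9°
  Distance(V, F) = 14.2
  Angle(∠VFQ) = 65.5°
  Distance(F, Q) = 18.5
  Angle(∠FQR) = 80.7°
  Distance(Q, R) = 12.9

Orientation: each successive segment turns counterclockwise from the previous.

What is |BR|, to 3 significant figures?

21.8

B is at the origin; BM runs at -60.7° with length 8.8, so M = (4.31, -7.67). ∠BMP = 112.5° gives MP at 6.80° from the x-axis; with |MP| = 20.6, P = (24.8, -5.24). ∠MPV = 120.2° gives PV at 66.6° from the x-axis; with |PV| = 12.8, V = (29.8, 6.51). ∠PVF = 139.9° gives VF at 107° from the x-axis; with |VF| = 14.2, F = (25.8, 20.1). ∠VFQ = 65.5° gives FQ at -139° from the x-axis; with |FQ| = 18.5, Q = (11.8, 7.93). ∠FQR = 80.7° gives QR at -39.5° from the x-axis; with |QR| = 12.9, R = (21.8, -0.278). Then |BR| = |R − B| = 21.8.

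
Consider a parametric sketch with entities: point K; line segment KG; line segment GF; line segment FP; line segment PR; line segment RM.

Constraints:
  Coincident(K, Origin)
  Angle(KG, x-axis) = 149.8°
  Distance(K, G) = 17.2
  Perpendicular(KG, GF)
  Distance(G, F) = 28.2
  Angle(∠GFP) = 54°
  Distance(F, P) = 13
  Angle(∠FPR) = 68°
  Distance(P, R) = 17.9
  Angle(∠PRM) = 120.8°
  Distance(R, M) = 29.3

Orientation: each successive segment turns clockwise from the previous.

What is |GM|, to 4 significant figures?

39.27

K is at the origin; KG runs at 149.8° with length 17.2, so G = (-14.87, 8.652). The perpendicularity gives GF at right angles to KG, so GF runs at 59.80°; with |GF| = 28.2, F = (-0.6804, 33.02). ∠GFP = 54.0° gives FP at -66.20° from the x-axis; with |FP| = 13.0, P = (4.566, 21.13). ∠FPR = 68.0° gives PR at -178.2° from the x-axis; with |PR| = 17.9, R = (-13.33, 20.57). ∠PRM = 120.8° gives RM at 122.6° from the x-axis; with |RM| = 29.3, M = (-29.11, 45.25). Then |GM| = |M − G| = 39.27.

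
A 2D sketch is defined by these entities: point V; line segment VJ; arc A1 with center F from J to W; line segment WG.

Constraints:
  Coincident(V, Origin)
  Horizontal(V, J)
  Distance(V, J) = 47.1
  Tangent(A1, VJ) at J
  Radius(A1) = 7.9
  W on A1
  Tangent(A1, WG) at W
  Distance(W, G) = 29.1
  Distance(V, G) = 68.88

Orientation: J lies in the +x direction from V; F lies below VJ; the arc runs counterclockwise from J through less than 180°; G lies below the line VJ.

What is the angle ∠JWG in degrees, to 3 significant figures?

116°

Checks: |FW| = 7.900 ✓; ∠(FW, WG) = 90.00° ✓; |WG| = 29.10 ✓; |VG| = 68.88 ✓.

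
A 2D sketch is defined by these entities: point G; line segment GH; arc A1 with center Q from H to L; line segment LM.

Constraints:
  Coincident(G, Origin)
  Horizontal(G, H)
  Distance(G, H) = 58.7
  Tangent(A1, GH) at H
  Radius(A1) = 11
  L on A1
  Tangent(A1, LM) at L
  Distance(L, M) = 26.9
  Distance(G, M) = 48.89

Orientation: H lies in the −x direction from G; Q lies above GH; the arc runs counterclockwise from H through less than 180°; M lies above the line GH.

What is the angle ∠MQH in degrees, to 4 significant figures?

133.8°

G is at the origin; GH is horizontal with |GH| = 58.7 and H on the −x side, so H = (-58.70, 0.000). The tangent condition forces QH to be normal to GH, so Q = H + (0, 11) = (-58.70, 11.00). Since QL ⟂ LM (tangency), |QM| = √(11.0² + 26.9²) = 29.06 regardless of where L sits on A1. So M lies on both circle(G, 48.89) and circle(Q, 29.06); the above-GH intersection is M = (-37.72, 31.11). L is the foot of the tangent from M: L = (-48.65, 6.529).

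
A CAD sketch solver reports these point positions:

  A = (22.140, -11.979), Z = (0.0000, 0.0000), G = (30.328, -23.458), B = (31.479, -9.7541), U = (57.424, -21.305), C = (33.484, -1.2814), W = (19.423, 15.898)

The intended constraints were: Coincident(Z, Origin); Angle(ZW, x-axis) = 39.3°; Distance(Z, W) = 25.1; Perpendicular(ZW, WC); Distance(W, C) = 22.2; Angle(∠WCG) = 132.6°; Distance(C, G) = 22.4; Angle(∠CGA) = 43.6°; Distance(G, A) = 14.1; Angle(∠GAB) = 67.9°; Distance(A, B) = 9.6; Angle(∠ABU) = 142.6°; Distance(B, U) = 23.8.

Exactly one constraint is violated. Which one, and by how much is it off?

Distance(B, U) = 23.8 — off by 4.60.

Z = (0.00, 0.00) ✓; ZW at 39.30° ✓; |ZW| = 25.10 ✓; ∠(ZW, WC) = 90.00° ✓; |WC| = 22.20 ✓; ∠WCG = 132.6° ✓; |CG| = 22.40 ✓; ∠CGA = 43.60° ✓; |GA| = 14.10 ✓; ∠GAB = 67.90° ✓; |AB| = 9.600 ✓; ∠ABU = 142.6° ✓; |BU| = 28.40 ✗.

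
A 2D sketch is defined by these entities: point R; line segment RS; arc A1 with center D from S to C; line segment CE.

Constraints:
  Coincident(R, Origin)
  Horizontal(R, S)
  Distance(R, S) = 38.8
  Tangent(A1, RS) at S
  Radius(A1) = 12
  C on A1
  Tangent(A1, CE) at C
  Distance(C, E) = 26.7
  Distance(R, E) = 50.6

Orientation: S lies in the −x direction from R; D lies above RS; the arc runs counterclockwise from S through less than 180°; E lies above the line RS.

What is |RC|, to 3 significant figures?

30.2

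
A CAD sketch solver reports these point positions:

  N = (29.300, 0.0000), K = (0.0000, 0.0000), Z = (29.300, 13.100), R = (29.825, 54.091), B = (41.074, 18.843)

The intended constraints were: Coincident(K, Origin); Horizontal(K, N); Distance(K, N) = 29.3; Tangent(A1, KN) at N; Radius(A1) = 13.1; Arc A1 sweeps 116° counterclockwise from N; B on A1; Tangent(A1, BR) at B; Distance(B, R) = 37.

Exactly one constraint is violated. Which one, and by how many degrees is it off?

Tangent(A1, BR) at B — off by 8.30°.

K = (0.00, 0.00) ✓; K.y = 0.00, N.y = 0.00 ✓; |KN| = 29.30 ✓; ∠(ZN, NK) = 90.00° ✓; |ZN| = 13.10 ✓; bearing(Z→B) − bearing(Z→N) = 116.0° ✓; |ZB| = 13.10 ✓; ∠(ZB, BR) = 98.30° ✗; |BR| = 37.00 ✓.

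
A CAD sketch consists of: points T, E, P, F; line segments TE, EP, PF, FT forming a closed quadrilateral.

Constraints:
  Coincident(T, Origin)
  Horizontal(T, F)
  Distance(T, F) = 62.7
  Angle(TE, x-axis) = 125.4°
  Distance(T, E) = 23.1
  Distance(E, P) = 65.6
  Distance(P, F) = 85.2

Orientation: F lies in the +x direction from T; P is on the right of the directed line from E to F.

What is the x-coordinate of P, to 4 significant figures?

-8.628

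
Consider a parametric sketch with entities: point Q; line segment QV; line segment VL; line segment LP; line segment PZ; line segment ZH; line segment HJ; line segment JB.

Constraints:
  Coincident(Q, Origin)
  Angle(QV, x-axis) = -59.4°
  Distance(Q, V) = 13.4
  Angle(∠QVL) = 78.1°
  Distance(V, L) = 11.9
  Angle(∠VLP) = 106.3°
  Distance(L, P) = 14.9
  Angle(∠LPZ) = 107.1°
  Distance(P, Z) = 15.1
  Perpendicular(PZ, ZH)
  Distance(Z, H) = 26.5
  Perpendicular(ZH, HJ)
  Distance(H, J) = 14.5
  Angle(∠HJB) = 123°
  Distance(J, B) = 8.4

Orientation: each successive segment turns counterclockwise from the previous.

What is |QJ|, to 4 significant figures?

20.68

Q is at the origin; QV runs at -59.4° with length 13.4, so V = (6.821, -11.53). ∠QVL = 78.1° gives VL at 42.50° from the x-axis; with |VL| = 11.9, L = (15.59, -3.494). ∠VLP = 106.3° gives LP at 116.2° from the x-axis; with |LP| = 14.9, P = (9.016, 9.875). ∠LPZ = 107.1° gives PZ at -170.9° from the x-axis; with |PZ| = 15.1, Z = (-5.894, 7.487). PZ ⟂ ZH, so ZH runs at -80.90°; with |ZH| = 26.5, H = (-1.702, -18.68). ZH is perpendicular to HJ, so HJ runs at 9.100°; with |HJ| = 14.5, J = (12.62, -16.39). Then |QJ| = |J − Q| = 20.68.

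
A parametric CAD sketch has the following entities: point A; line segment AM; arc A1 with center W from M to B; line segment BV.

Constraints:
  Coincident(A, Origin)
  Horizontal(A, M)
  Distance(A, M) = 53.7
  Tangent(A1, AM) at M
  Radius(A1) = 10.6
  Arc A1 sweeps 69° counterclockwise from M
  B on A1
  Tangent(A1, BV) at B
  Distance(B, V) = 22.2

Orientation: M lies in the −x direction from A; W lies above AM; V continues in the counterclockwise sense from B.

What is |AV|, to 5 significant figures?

45.198

A is at the origin; A and M share the same y with |AM| = 53.7 and M on the −x side, so M = (-53.700, 0.0000). The tangent condition forces WM to be normal to AM, so W = M + (0, 10.6) = (-53.700, 10.600). On A1, M sits at bearing -90° from W; a 69° counterclockwise sweep puts B at bearing -21°, so B = W + 10.6·(cos -21°, sin -21°) = (-43.804, 6.8013). Tangency of A1 to BV means the radius WB is perpendicular to BV, so BV runs along (−sin -21°, cos -21°); with |BV| = 22.2, V = (-35.848, 27.527). Then |AV| = |V − A| = 45.198.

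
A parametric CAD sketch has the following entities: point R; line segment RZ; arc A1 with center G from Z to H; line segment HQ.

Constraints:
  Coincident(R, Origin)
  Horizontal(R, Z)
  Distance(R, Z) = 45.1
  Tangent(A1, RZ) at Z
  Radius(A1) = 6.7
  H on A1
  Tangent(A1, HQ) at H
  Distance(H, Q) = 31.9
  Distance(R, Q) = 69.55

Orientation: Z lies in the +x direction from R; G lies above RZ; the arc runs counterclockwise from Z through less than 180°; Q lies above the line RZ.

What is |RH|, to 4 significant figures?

51.83

R is at the origin; RZ is horizontal with |RZ| = 45.1 and Z on the +x side, so Z = (45.10, 0.000). The tangent condition forces GZ to be normal to RZ, so G = Z + (0, 6.7) = (45.10, 6.700). Since GH ⟂ HQ (tangency), |GQ| = √(6.7² + 31.9²) = 32.60 regardless of where H sits on A1. So Q lies on both circle(R, 69.55) and circle(G, 32.60); the above-RZ intersection is Q = (59.56, 35.91). H is the foot of the tangent from Q: H = (51.59, 5.025).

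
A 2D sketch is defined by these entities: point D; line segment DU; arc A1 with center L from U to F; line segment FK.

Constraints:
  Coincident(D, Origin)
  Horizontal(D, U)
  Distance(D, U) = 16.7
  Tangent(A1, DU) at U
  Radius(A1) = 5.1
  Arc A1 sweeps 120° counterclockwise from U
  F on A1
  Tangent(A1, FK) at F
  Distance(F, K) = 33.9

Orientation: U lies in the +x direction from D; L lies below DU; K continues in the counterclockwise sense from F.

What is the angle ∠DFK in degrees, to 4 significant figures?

151.9°

On A1, U sits at bearing 90° from L; a 120° counterclockwise sweep puts F at bearing 210°, so F = L + 5.1·(cos 210°, sin 210°) = (12.28, -7.650). Tangency of A1 to FK means the radius LF is perpendicular to FK, so FK runs along (−sin 210°, cos 210°); with |FK| = 33.9, K = (29.23, -37.01). Then cos ∠DFK = FD·FK / (|FD||FK|), giving 151.9°.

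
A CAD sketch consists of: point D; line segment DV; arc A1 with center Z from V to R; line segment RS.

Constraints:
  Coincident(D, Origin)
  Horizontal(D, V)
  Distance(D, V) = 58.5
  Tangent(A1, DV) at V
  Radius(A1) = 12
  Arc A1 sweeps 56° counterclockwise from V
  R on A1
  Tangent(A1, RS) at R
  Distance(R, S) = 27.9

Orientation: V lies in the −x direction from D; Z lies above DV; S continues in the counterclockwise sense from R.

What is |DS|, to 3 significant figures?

43.5

D is at the origin; DV is horizontal with |DV| = 58.5 and V on the −x side, so V = (-58.5, 0.00). The tangent condition forces ZV to be normal to DV, so Z = V + (0, 12) = (-58.5, 12.0). On A1, V sits at bearing -90° from Z; a 56° counterclockwise sweep puts R at bearing -34°, so R = Z + 12.0·(cos -34°, sin -34°) = (-48.6, 5.29). A1 meets RS tangentially, so ZR is at right angles to RS, so RS runs along (−sin -34°, cos -34°); with |RS| = 27.9, S = (-33.0, 28.4). Then |DS| = |S − D| = 43.5.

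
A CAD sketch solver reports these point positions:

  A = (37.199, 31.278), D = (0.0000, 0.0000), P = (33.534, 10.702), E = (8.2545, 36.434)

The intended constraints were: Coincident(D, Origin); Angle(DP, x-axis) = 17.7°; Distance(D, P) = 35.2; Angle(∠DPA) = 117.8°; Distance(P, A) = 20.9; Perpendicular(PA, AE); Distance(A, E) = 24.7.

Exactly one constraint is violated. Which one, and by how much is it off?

Distance(A, E) = 24.7 — off by 4.70.

D = (0.00, 0.00) ✓; DP at 17.70° ✓; |DP| = 35.20 ✓; ∠DPA = 117.8° ✓; |PA| = 20.90 ✓; ∠(PA, AE) = 90.00° ✓; |AE| = 29.40 ✗.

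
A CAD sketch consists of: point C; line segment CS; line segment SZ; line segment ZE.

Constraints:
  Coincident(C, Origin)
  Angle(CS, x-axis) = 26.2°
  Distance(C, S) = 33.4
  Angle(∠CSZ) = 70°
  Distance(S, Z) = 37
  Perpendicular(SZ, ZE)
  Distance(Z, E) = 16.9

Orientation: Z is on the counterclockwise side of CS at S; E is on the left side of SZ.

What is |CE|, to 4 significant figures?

29.39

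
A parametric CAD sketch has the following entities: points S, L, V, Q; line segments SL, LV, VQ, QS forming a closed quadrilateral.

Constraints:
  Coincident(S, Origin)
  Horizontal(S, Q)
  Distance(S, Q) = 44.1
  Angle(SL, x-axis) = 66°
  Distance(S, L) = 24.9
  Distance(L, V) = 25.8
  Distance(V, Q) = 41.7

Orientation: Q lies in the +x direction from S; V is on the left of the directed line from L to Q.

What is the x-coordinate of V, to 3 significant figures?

30.0

S is at the origin; SQ is horizontal with |SQ| = 44.1 and Q in +x, so Q = (44.1, 0). SL runs at 66.0° with |SL| = 24.9, so L = (10.1, 22.7). V is determined by |LV| = 25.8 and |VQ| = 41.7 together: it lies at the intersection of circle(L, 25.8) and circle(Q, 41.7). With |LQ| = 40.9, the foot of the radical line on LQ is 7.32 from L and the perpendicular offset is √(25.8² − 7.32²) = 24.7. Taking the left-of-LQ solution: V = (30.0, 39.2).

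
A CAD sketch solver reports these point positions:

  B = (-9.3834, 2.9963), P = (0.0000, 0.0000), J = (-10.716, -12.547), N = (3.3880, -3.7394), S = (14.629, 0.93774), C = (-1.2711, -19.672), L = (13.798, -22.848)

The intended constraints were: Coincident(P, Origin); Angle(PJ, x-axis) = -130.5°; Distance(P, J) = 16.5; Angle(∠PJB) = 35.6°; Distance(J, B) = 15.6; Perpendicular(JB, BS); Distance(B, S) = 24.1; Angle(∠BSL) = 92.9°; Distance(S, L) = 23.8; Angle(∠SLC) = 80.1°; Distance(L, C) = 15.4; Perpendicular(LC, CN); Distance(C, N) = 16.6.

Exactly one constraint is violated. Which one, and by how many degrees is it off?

Perpendicular(LC, CN) — off by 4.40°.

P = (0.00, 0.00) ✓; PJ at -130.5° ✓; |PJ| = 16.50 ✓; ∠PJB = 35.60° ✓; |JB| = 15.60 ✓; ∠(JB, BS) = 90.00° ✓; |BS| = 24.10 ✓; ∠BSL = 92.90° ✓; |SL| = 23.80 ✓; ∠SLC = 80.10° ✓; |LC| = 15.40 ✓; ∠(LC, CN) = 94.40° ✗; |CN| = 16.60 ✓.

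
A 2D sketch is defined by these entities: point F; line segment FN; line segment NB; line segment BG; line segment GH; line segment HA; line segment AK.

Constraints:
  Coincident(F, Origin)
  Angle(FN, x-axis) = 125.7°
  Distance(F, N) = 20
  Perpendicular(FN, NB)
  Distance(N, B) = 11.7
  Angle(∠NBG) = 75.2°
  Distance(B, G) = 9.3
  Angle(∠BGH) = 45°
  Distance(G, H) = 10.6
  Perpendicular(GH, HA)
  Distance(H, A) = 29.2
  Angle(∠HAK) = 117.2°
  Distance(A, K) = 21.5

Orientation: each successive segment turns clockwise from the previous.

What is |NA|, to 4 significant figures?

32.79

F is at the origin; FN runs at 125.7° with length 20.0, so N = (-11.67, 16.24). FN is perpendicular to NB, so NB runs at 35.70°; with |NB| = 11.7, B = (-2.169, 23.07). ∠NBG = 75.2° gives BG at -69.10° from the x-axis; with |BG| = 9.3, G = (1.148, 14.38). ∠BGH = 45.0° gives GH at 155.9° from the x-axis; with |GH| = 10.6, H = (-8.528, 18.71). The perpendicularity gives HA at right angles to GH, so HA runs at 65.90°; with |HA| = 29.2, A = (3.395, 45.36). Then |NA| = |A − N| = 32.79.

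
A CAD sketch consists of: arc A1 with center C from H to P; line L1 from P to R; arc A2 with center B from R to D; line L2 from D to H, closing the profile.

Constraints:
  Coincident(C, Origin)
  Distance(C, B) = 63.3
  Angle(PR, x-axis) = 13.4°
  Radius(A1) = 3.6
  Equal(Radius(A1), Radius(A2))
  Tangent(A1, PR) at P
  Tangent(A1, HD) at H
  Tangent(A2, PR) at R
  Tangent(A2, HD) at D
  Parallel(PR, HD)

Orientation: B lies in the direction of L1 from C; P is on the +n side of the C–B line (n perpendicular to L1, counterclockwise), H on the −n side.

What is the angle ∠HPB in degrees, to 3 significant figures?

86.7°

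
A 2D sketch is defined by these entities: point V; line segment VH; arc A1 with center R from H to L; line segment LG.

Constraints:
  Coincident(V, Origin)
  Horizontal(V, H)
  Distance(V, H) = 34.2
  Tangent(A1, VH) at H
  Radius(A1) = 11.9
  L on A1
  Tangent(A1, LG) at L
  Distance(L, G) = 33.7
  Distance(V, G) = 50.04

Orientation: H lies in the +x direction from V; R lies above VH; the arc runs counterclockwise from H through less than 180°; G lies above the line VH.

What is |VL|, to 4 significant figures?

47.49

V is at the origin; VH is horizontal with |VH| = 34.2 and H on the +x side, so H = (34.20, 0.000). Tangency of A1 to VH means the radius RH is perpendicular to VH, so R = H + (0, 11.9) = (34.20, 11.90). Since RL ⟂ LG (tangency), |RG| = √(11.9² + 33.7²) = 35.74 regardless of where L sits on A1. So G lies on both circle(V, 50.04) and circle(R, 35.74); the above-VH intersection is G = (21.36, 45.25). L is the foot of the tangent from G: L = (43.25, 19.63).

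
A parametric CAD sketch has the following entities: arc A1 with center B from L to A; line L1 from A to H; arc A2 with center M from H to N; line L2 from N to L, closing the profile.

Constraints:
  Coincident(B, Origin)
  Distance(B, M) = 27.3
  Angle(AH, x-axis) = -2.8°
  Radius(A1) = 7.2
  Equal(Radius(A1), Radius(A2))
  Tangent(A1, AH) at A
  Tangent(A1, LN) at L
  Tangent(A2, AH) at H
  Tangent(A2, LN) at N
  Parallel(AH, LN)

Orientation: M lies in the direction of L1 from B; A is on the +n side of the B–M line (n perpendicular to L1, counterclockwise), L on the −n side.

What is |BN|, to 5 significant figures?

28.233

The slot axis is L1's direction at -2.8°, so u = (cos -2.8°, sin -2.8°) = (0.99881, -0.048850) and n = (−sin -2.8°, cos -2.8°) = (0.048850, 0.99881). B is at the origin and M lies 27.3 along u from B, so M = 27.3·u = (27.267, -1.3336). Tangency of A1 to both parallel lines with radius 7.2 puts A and L at B ± 7.2·n: A = (0.35172, 7.1914), L = (-0.35172, -7.1914). Equal radii place H and N the same way about M: H = M + 7.2·n = (27.619, 5.8578), N = M − 7.2·n = (26.916, -8.5250). Then |BN| = |N − B| = 28.233.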